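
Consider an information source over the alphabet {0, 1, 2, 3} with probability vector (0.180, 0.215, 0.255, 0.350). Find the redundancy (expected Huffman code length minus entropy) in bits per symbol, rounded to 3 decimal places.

0.045 bits

Entropy H = −Σ p log₂ p ≈ 1.9549 bits.
Huffman merges: 9/50+43/200→79/200; 51/200+7/20→121/200; 79/200+121/200→1. L = 2 ≈ 2.0000.
L − H = 2.0000 − 1.9549 = 0.045 bits.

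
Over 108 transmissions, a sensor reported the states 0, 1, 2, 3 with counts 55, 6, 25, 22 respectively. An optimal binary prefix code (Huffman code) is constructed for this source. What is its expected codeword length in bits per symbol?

Probabilities are the counts divided by 108.
Repeatedly combine the two least-probable nodes; the expected code length is the sum of the merged weights.
merge 1/18 + 11/54 → 7/27
merge 25/108 + 7/27 → 53/108
merge 53/108 + 55/108 → 1
L = 7/27 + 53/108 + 1 = 7/4 = 1.75 bits/symbol.

1.75 bits/symbol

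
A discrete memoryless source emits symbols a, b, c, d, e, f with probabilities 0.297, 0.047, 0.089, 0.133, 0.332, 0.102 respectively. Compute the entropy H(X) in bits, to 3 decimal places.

H = −Σ pᵢ log₂ pᵢ.
−0.297·log₂(0.297) = 0.5202
−0.047·log₂(0.047) = 0.2073
−0.089·log₂(0.089) = 0.3106
−0.133·log₂(0.133) = 0.3871
−0.332·log₂(0.332) = 0.5281
−0.102·log₂(0.102) = 0.3359
Sum ≈ 2.2893 → 2.289 bits.

2.289 bits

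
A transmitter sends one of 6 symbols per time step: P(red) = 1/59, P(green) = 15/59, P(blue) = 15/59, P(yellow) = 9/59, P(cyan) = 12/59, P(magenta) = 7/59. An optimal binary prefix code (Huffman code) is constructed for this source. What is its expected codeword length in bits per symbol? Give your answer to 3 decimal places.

Repeatedly combine the two least-probable nodes; the expected code length is the sum of the merged weights.
merge 1/59 + 7/59 → 8/59
merge 8/59 + 9/59 → 17/59
merge 12/59 + 15/59 → 27/59
merge 15/59 + 17/59 → 32/59
merge 27/59 + 32/59 → 1
L = 8/59 + 17/59 + 27/59 + 32/59 + 1 = 143/59 ≈ 2.424 bits/symbol.

2.424 bits/symbol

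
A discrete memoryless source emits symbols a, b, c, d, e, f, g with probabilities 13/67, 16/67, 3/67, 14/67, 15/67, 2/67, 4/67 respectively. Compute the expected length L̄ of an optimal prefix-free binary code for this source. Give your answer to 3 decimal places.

Repeatedly combine the two least-probable nodes; the expected code length is the sum of the merged weights.
merge 2/67 + 3/67 → 5/67
merge 4/67 + 5/67 → 9/67
merge 9/67 + 13/67 → 22/67
merge 14/67 + 15/67 → 29/67
merge 16/67 + 22/67 → 38/67
merge 29/67 + 38/67 → 1
L = 5/67 + 9/67 + 22/67 + 29/67 + 38/67 + 1 = 170/67 ≈ 2.537 bits/symbol.

2.537 bits/symbol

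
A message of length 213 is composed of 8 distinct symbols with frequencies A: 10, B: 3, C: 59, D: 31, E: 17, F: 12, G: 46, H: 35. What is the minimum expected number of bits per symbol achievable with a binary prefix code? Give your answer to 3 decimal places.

Probabilities are the counts divided by 213.
Repeatedly combine the two least-probable nodes; the expected code length is the sum of the merged weights.
merge 1/71 + 10/213 → 13/213
merge 4/71 + 13/213 → 25/213
merge 17/213 + 25/213 → 14/71
merge 31/213 + 35/213 → 22/71
merge 14/71 + 46/213 → 88/213
merge 59/213 + 22/71 → 125/213
merge 88/213 + 125/213 → 1
L = 13/213 + 25/213 + 14/71 + 22/71 + 88/213 + 125/213 + 1 = 572/213 ≈ 2.685 bits/symbol.

2.685 bits/symbol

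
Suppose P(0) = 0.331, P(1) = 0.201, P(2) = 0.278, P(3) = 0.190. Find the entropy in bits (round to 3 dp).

H = −Σ pᵢ log₂ pᵢ.
−0.331·log₂(0.331) = 0.5280
−0.201·log₂(0.201) = 0.4653
−0.278·log₂(0.278) = 0.5134
−0.190·log₂(0.190) = 0.4552
Sum ≈ 1.9619 → 1.962 bits.

1.962 bits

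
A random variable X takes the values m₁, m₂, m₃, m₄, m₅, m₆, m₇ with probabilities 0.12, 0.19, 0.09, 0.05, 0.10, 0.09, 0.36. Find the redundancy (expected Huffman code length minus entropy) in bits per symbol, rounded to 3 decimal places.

Entropy H = −Σ p log₂ p ≈ 2.5265 bits.
Huffman merges: 1/20+9/100→7/50; 9/100+1/10→19/100; 3/25+7/50→13/50; 19/100+19/100→19/50; 13/50+9/25→31/50; 19/50+31/50→1. L = 259/100 ≈ 2.5900.
L − H = 2.5900 − 2.5265 = 0.063 bits.

0.063 bits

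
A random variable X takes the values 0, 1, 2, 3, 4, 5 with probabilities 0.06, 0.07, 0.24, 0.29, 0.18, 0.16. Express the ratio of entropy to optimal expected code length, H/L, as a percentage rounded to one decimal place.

Entropy H = −Σ p log₂ p ≈ 2.3925 bits.
Huffman merges: 3/50+7/100→13/100; 13/100+4/25→29/100; 9/50+6/25→21/50; 29/100+29/100→29/50; 21/50+29/50→1. L = 121/50 ≈ 2.4200.
Efficiency = H/L = 2.3925/2.4200 = 98.9%.

98.9%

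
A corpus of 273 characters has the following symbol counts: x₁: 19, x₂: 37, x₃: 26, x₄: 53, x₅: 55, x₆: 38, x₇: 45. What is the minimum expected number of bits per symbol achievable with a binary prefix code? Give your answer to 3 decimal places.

Probabilities are the counts divided by 273.
Repeatedly combine the two least-probable nodes; the expected code length is the sum of the merged weights.
merge 19/273 + 2/21 → 15/91
merge 37/273 + 38/273 → 25/91
merge 15/91 + 15/91 → 30/91
merge 53/273 + 55/273 → 36/91
merge 25/91 + 30/91 → 55/91
merge 36/91 + 55/91 → 1
L = 15/91 + 25/91 + 30/91 + 36/91 + 55/91 + 1 = 36/13 ≈ 2.769 bits/symbol.

2.769 bits/symbol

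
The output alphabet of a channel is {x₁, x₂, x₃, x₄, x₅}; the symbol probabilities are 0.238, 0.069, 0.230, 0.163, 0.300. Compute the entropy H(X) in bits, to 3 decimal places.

H = −Σ pᵢ log₂ pᵢ.
−0.238·log₂(0.238) = 0.4929
−0.069·log₂(0.069) = 0.2662
−0.230·log₂(0.230) = 0.4877
−0.163·log₂(0.163) = 0.4266
−0.300·log₂(0.300) = 0.5211
Sum ≈ 2.1944 → 2.194 bits.

2.194 bits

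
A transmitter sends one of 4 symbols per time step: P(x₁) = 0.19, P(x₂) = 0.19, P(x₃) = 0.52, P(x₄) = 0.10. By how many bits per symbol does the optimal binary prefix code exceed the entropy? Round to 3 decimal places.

Entropy H = −Σ p log₂ p ≈ 1.7332 bits.
Huffman merges: 1/10+19/100→29/100; 19/100+29/100→12/25; 12/25+13/25→1. L = 177/100 ≈ 1.7700.
L − H = 1.7700 − 1.7332 = 0.037 bits.

0.037 bits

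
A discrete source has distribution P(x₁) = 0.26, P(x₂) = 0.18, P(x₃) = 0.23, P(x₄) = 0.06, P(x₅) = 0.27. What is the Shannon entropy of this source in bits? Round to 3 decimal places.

H = −Σ pᵢ log₂ pᵢ.
−0.26·log₂(0.26) = 0.5053
−0.18·log₂(0.18) = 0.4453
−0.23·log₂(0.23) = 0.4877
−0.06·log₂(0.06) = 0.2435
−0.27·log₂(0.27) = 0.5100
Sum ≈ 2.1918 → 2.192 bits.

2.192 bits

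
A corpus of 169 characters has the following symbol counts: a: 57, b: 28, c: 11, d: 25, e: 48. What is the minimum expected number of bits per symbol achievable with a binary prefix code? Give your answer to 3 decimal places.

2.213 bits/symbol

Probabilities are the counts divided by 169.
Repeatedly combine the two least-probable nodes; the expected code length is the sum of the merged weights.
merge 11/169 + 25/169 → 36/169
merge 28/169 + 36/169 → 64/169
merge 48/169 + 57/169 → 105/169
merge 64/169 + 105/169 → 1
L = 36/169 + 64/169 + 105/169 + 1 = 374/169 ≈ 2.213 bits/symbol.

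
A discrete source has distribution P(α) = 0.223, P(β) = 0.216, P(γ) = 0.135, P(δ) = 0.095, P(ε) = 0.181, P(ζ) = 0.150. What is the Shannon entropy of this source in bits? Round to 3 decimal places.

H = −Σ pᵢ log₂ pᵢ.
−0.223·log₂(0.223) = 0.4828
−0.216·log₂(0.216) = 0.4776
−0.135·log₂(0.135) = 0.3900
−0.095·log₂(0.095) = 0.3226
−0.181·log₂(0.181) = 0.4463
−0.150·log₂(0.150) = 0.4105
Sum ≈ 2.5298 → 2.530 bits.

2.530 bits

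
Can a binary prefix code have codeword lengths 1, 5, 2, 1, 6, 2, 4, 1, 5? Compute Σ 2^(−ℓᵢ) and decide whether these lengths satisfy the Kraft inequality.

2.140625; no

With common denominator 2^6 = 64: Σ 2^(−ℓᵢ) = 32/64 + 2/64 + 16/64 + 32/64 + 1/64 + 16/64 + 4/64 + 32/64 + 2/64 = 137/64 = 2.140625.
Kraft's inequality requires Σ ≤ 1; here Σ = 2.140625 > 1, so no such prefix code exists.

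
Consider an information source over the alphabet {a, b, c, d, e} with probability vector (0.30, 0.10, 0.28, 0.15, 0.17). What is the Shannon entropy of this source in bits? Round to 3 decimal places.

2.213 bits

H = −Σ pᵢ log₂ pᵢ.
−0.30·log₂(0.30) = 0.5211
−0.10·log₂(0.10) = 0.3322
−0.28·log₂(0.28) = 0.5142
−0.15·log₂(0.15) = 0.4105
−0.17·log₂(0.17) = 0.4346
Sum ≈ 2.2126 → 2.213 bits.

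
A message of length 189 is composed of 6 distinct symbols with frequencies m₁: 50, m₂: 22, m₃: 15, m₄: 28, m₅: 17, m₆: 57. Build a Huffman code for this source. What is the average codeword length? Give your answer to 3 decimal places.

Probabilities are the counts divided by 189.
Repeatedly combine the two least-probable nodes; the expected code length is the sum of the merged weights.
merge 5/63 + 17/189 → 32/189
merge 22/189 + 4/27 → 50/189
merge 32/189 + 50/189 → 82/189
merge 50/189 + 19/63 → 107/189
merge 82/189 + 107/189 → 1
L = 32/189 + 50/189 + 82/189 + 107/189 + 1 = 460/189 ≈ 2.434 bits/symbol.

2.434 bits/symbol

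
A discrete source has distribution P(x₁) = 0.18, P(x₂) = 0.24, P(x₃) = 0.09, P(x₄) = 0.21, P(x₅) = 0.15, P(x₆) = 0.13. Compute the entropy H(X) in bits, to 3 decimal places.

2.518 bits

H = −Σ pᵢ log₂ pᵢ.
−0.18·log₂(0.18) = 0.4453
−0.24·log₂(0.24) = 0.4941
−0.09·log₂(0.09) = 0.3127
−0.21·log₂(0.21) = 0.4728
−0.15·log₂(0.15) = 0.4105
−0.13·log₂(0.13) = 0.3826
Sum ≈ 2.5181 → 2.518 bits.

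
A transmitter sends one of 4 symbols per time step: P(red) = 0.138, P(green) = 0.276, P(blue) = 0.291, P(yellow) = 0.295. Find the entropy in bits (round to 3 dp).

1.945 bits

H = −Σ pᵢ log₂ pᵢ.
−0.138·log₂(0.138) = 0.3943
−0.276·log₂(0.276) = 0.5126
−0.291·log₂(0.291) = 0.5182
−0.295·log₂(0.295) = 0.5196
Sum ≈ 1.9447 → 1.945 bits.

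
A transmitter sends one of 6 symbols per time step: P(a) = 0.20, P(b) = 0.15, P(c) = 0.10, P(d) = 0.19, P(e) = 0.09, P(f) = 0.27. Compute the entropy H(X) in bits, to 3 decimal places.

H = −Σ pᵢ log₂ pᵢ.
−0.20·log₂(0.20) = 0.4644
−0.15·log₂(0.15) = 0.4105
−0.10·log₂(0.10) = 0.3322
−0.19·log₂(0.19) = 0.4552
−0.09·log₂(0.09) = 0.3127
−0.27·log₂(0.27) = 0.5100
Sum ≈ 2.4850 → 2.485 bits.

2.485 bits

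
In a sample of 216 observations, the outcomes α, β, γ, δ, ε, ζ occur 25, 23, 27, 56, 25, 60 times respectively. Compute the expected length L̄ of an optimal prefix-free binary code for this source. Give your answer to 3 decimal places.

Probabilities are the counts divided by 216.
Repeatedly combine the two least-probable nodes; the expected code length is the sum of the merged weights.
merge 23/216 + 25/216 → 2/9
merge 25/216 + 1/8 → 13/54
merge 2/9 + 13/54 → 25/54
merge 7/27 + 5/18 → 29/54
merge 25/54 + 29/54 → 1
L = 2/9 + 13/54 + 25/54 + 29/54 + 1 = 133/54 ≈ 2.463 bits/symbol.

2.463 bits/symbol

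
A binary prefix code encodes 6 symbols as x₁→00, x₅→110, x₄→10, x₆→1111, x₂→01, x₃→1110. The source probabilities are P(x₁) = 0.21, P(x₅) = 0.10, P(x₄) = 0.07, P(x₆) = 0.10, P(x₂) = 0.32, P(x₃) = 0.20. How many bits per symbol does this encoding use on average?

L̄ = Σ pᵢ·ℓᵢ = 0.21·2 + 0.10·3 + 0.07·2 + 0.10·4 + 0.32·2 + 0.20·4 = 2.7 bits/symbol.

2.7 bits/symbol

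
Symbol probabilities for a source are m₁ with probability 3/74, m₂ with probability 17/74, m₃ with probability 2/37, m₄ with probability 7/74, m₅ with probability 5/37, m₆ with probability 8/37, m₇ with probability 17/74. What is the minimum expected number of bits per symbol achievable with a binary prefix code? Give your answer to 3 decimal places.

2.608 bits/symbol

Repeatedly combine the two least-probable nodes; the expected code length is the sum of the merged weights.
merge 3/74 + 2/37 → 7/74
merge 7/74 + 7/74 → 7/37
merge 5/37 + 7/37 → 12/37
merge 8/37 + 17/74 → 33/74
merge 17/74 + 12/37 → 41/74
merge 33/74 + 41/74 → 1
L = 7/74 + 7/37 + 12/37 + 33/74 + 41/74 + 1 = 193/74 ≈ 2.608 bits/symbol.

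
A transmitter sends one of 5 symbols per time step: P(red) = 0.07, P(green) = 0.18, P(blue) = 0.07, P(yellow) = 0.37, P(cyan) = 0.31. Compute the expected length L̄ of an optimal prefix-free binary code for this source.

2.09 bits/symbol

Repeatedly combine the two least-probable nodes; the expected code length is the sum of the merged weights.
merge 7/100 + 7/100 → 7/50
merge 7/50 + 9/50 → 8/25
merge 31/100 + 8/25 → 63/100
merge 37/100 + 63/100 → 1
L = 7/50 + 8/25 + 63/100 + 1 = 209/100 = 2.09 bits/symbol.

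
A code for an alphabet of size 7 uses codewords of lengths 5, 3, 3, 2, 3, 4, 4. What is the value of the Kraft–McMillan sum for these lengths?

With common denominator 2^5 = 32: Σ 2^(−ℓᵢ) = 1/32 + 4/32 + 4/32 + 8/32 + 4/32 + 2/32 + 2/32 = 25/32 = 0.78125.

0.78125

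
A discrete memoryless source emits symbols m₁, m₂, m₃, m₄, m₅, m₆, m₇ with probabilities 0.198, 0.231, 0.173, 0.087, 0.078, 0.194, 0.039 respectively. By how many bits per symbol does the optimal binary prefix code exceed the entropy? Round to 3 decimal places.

Entropy H = −Σ p log₂ p ≈ 2.6239 bits.
Huffman merges: 39/1000+39/500→117/1000; 87/1000+117/1000→51/250; 173/1000+97/500→367/1000; 99/500+51/250→201/500; 231/1000+367/1000→299/500; 201/500+299/500→1. L = 336/125 ≈ 2.6880.
L − H = 2.6880 − 2.6239 = 0.064 bits.

0.064 bits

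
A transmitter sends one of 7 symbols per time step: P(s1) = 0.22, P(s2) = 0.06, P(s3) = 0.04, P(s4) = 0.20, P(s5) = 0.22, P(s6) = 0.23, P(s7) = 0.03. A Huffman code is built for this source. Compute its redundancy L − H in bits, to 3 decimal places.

Entropy H = −Σ p log₂ p ≈ 2.4943 bits.
Huffman merges: 3/100+1/25→7/100; 3/50+7/100→13/100; 13/100+1/5→33/100; 11/50+11/50→11/25; 23/100+33/100→14/25; 11/25+14/25→1. L = 253/100 ≈ 2.5300.
L − H = 2.5300 − 2.4943 = 0.036 bits.

0.036 bits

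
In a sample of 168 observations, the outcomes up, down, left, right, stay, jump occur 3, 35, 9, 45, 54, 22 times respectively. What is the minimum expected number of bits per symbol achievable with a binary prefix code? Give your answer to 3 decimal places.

Probabilities are the counts divided by 168.
Repeatedly combine the two least-probable nodes; the expected code length is the sum of the merged weights.
merge 1/56 + 3/56 → 1/14
merge 1/14 + 11/84 → 17/84
merge 17/84 + 5/24 → 23/56
merge 15/56 + 9/28 → 33/56
merge 23/56 + 33/56 → 1
L = 1/14 + 17/84 + 23/56 + 33/56 + 1 = 191/84 ≈ 2.274 bits/symbol.

2.274 bits/symbol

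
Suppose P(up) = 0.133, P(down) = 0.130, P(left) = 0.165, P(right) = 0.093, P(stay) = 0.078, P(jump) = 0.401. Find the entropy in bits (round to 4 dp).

2.3330 bits

H = −Σ pᵢ log₂ pᵢ.
−0.133·log₂(0.133) = 0.3871
−0.130·log₂(0.130) = 0.3826
−0.165·log₂(0.165) = 0.4289
−0.093·log₂(0.093) = 0.3187
−0.078·log₂(0.078) = 0.2871
−0.401·log₂(0.401) = 0.5286
Sum ≈ 2.3330 → 2.3330 bits.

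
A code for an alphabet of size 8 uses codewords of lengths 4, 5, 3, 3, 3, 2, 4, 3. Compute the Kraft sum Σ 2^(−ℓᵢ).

0.90625

With common denominator 2^5 = 32: Σ 2^(−ℓᵢ) = 2/32 + 1/32 + 4/32 + 4/32 + 4/32 + 8/32 + 2/32 + 4/32 = 29/32 = 0.90625.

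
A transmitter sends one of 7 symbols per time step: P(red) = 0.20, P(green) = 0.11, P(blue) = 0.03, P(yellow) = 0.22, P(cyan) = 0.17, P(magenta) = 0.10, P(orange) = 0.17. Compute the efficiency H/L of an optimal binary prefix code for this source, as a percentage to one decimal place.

Entropy H = −Σ p log₂ p ≈ 2.6484 bits.
Huffman merges: 3/100+1/10→13/100; 11/100+13/100→6/25; 17/100+17/100→17/50; 1/5+11/50→21/50; 6/25+17/50→29/50; 21/50+29/50→1. L = 271/100 ≈ 2.7100.
Efficiency = H/L = 2.6484/2.7100 = 97.7%.

97.7%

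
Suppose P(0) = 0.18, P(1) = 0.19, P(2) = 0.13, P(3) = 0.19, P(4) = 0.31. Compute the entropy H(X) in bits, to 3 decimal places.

2.262 bits

H = −Σ pᵢ log₂ pᵢ.
−0.18·log₂(0.18) = 0.4453
−0.19·log₂(0.19) = 0.4552
−0.13·log₂(0.13) = 0.3826
−0.19·log₂(0.19) = 0.4552
−0.31·log₂(0.31) = 0.5238
Sum ≈ 2.2622 → 2.262 bits.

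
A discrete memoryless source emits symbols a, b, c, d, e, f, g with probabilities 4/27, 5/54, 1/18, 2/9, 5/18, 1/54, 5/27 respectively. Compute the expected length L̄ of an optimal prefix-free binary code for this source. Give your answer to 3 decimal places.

Repeatedly combine the two least-probable nodes; the expected code length is the sum of the merged weights.
merge 1/54 + 1/18 → 2/27
merge 2/27 + 5/54 → 1/6
merge 4/27 + 1/6 → 17/54
merge 5/27 + 2/9 → 11/27
merge 5/18 + 17/54 → 16/27
merge 11/27 + 16/27 → 1
L = 2/27 + 1/6 + 17/54 + 11/27 + 16/27 + 1 = 23/9 ≈ 2.556 bits/symbol.

2.556 bits/symbol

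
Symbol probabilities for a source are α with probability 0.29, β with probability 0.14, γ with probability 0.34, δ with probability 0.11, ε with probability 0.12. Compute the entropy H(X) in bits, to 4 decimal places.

2.1615 bits

H = −Σ pᵢ log₂ pᵢ.
−0.29·log₂(0.29) = 0.5179
−0.14·log₂(0.14) = 0.3971
−0.34·log₂(0.34) = 0.5292
−0.11·log₂(0.11) = 0.3503
−0.12·log₂(0.12) = 0.3671
Sum ≈ 2.1615 → 2.1615 bits.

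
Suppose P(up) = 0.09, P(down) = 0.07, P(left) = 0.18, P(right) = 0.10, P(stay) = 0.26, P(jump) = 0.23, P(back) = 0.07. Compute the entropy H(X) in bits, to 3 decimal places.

H = −Σ pᵢ log₂ pᵢ.
−0.09·log₂(0.09) = 0.3127
−0.07·log₂(0.07) = 0.2686
−0.18·log₂(0.18) = 0.4453
−0.10·log₂(0.10) = 0.3322
−0.26·log₂(0.26) = 0.5053
−0.23·log₂(0.23) = 0.4877
−0.07·log₂(0.07) = 0.2686
Sum ≈ 2.6202 → 2.620 bits.

2.620 bits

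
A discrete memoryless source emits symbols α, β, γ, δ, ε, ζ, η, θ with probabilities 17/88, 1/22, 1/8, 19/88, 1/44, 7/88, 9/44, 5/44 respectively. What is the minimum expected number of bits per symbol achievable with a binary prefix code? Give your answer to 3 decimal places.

2.795 bits/symbol

Repeatedly combine the two least-probable nodes; the expected code length is the sum of the merged weights.
merge 1/44 + 1/22 → 3/44
merge 3/44 + 7/88 → 13/88
merge 5/44 + 1/8 → 21/88
merge 13/88 + 17/88 → 15/44
merge 9/44 + 19/88 → 37/88
merge 21/88 + 15/44 → 51/88
merge 37/88 + 51/88 → 1
L = 3/44 + 13/88 + 21/88 + 15/44 + 37/88 + 51/88 + 1 = 123/44 ≈ 2.795 bits/symbol.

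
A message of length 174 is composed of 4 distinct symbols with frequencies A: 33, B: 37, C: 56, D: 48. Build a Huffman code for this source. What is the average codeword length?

2 bits/symbol

Probabilities are the counts divided by 174.
Repeatedly combine the two least-probable nodes; the expected code length is the sum of the merged weights.
merge 11/58 + 37/174 → 35/87
merge 8/29 + 28/87 → 52/87
merge 35/87 + 52/87 → 1
L = 35/87 + 52/87 + 1 = 2 bits/symbol.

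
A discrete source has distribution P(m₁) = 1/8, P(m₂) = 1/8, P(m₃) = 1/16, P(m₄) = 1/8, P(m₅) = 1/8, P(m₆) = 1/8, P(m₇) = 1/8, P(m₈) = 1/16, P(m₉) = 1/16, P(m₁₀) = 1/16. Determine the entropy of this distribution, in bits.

3.25 bits

Each probability is a power of 1/2, so log₂(1/p) is an integer.
H = Σ p·log₂(1/p) = 1/8·3 + 1/8·3 + 1/16·4 + 1/8·3 + 1/8·3 + 1/8·3 + 1/8·3 + 1/16·4 + 1/16·4 + 1/16·4 = 3.25 bits.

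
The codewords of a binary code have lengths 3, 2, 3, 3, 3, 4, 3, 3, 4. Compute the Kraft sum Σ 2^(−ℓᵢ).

1.125

With common denominator 2^4 = 16: Σ 2^(−ℓᵢ) = 2/16 + 4/16 + 2/16 + 2/16 + 2/16 + 1/16 + 2/16 + 2/16 + 1/16 = 18/16 = 1.125.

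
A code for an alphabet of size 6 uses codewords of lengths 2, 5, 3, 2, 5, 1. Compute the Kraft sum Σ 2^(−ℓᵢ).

1.1875

With common denominator 2^5 = 32: Σ 2^(−ℓᵢ) = 8/32 + 1/32 + 4/32 + 8/32 + 1/32 + 16/32 = 38/32 = 1.1875.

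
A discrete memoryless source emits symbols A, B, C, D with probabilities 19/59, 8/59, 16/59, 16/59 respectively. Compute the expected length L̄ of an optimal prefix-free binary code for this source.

Repeatedly combine the two least-probable nodes; the expected code length is the sum of the merged weights.
merge 8/59 + 16/59 → 24/59
merge 16/59 + 19/59 → 35/59
merge 24/59 + 35/59 → 1
L = 24/59 + 35/59 + 1 = 2 bits/symbol.

2 bits/symbol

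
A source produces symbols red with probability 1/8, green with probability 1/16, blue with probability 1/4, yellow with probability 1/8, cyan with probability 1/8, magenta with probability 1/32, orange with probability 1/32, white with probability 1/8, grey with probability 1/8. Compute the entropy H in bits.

Each probability is a power of 1/2, so log₂(1/p) is an integer.
H = Σ p·log₂(1/p) = 1/8·3 + 1/16·4 + 1/4·2 + 1/8·3 + 1/8·3 + 1/32·5 + 1/32·5 + 1/8·3 + 1/8·3 = 2.9375 bits.

2.9375 bits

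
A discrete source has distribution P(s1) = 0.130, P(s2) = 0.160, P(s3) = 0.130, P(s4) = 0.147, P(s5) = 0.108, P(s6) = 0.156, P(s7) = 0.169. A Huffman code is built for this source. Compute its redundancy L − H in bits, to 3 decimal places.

0.038 bits

Entropy H = −Σ p log₂ p ≈ 2.7933 bits.
Huffman merges: 27/250+13/100→119/500; 13/100+147/1000→277/1000; 39/250+4/25→79/250; 169/1000+119/500→407/1000; 277/1000+79/250→593/1000; 407/1000+593/1000→1. L = 2831/1000 ≈ 2.8310.
L − H = 2.8310 − 2.7933 = 0.038 bits.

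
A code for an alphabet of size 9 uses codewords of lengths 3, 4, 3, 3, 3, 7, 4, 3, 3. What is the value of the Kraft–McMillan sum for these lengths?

With common denominator 2^7 = 128: Σ 2^(−ℓᵢ) = 16/128 + 8/128 + 16/128 + 16/128 + 16/128 + 1/128 + 8/128 + 16/128 + 16/128 = 113/128 = 0.8828125.

0.8828125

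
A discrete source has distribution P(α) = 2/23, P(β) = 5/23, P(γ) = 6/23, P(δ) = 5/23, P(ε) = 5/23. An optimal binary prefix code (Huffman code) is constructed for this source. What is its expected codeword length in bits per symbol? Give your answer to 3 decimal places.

2.304 bits/symbol

Repeatedly combine the two least-probable nodes; the expected code length is the sum of the merged weights.
merge 2/23 + 5/23 → 7/23
merge 5/23 + 5/23 → 10/23
merge 6/23 + 7/23 → 13/23
merge 10/23 + 13/23 → 1
L = 7/23 + 10/23 + 13/23 + 1 = 53/23 ≈ 2.304 bits/symbol.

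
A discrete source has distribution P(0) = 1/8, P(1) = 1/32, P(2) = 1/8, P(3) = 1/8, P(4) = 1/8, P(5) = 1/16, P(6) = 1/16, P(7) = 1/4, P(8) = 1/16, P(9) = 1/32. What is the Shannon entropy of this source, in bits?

Each probability is a power of 1/2, so log₂(1/p) is an integer.
H = Σ p·log₂(1/p) = 1/8·3 + 1/32·5 + 1/8·3 + 1/8·3 + 1/8·3 + 1/16·4 + 1/16·4 + 1/4·2 + 1/16·4 + 1/32·5 = 3.0625 bits.

3.0625 bits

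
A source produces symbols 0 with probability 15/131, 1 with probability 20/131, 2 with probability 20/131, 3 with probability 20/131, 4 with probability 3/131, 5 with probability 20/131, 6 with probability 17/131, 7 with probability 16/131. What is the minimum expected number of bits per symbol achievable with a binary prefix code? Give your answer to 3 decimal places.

Repeatedly combine the two least-probable nodes; the expected code length is the sum of the merged weights.
merge 3/131 + 15/131 → 18/131
merge 16/131 + 17/131 → 33/131
merge 18/131 + 20/131 → 38/131
merge 20/131 + 20/131 → 40/131
merge 20/131 + 33/131 → 53/131
merge 38/131 + 40/131 → 78/131
merge 53/131 + 78/131 → 1
L = 18/131 + 33/131 + 38/131 + 40/131 + 53/131 + 78/131 + 1 = 391/131 ≈ 2.985 bits/symbol.

2.985 bits/symbol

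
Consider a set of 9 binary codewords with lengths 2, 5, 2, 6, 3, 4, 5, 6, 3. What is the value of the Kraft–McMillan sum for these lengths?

0.90625

With common denominator 2^6 = 64: Σ 2^(−ℓᵢ) = 16/64 + 2/64 + 16/64 + 1/64 + 8/64 + 4/64 + 2/64 + 1/64 + 8/64 = 58/64 = 0.90625.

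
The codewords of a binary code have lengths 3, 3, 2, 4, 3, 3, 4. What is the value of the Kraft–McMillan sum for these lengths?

0.875

With common denominator 2^4 = 16: Σ 2^(−ℓᵢ) = 2/16 + 2/16 + 4/16 + 1/16 + 2/16 + 2/16 + 1/16 = 14/16 = 0.875.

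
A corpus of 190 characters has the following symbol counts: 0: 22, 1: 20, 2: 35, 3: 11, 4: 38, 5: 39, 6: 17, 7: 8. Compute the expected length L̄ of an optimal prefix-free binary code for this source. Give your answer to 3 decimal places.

Probabilities are the counts divided by 190.
Repeatedly combine the two least-probable nodes; the expected code length is the sum of the merged weights.
merge 4/95 + 11/190 → 1/10
merge 17/190 + 1/10 → 18/95
merge 2/19 + 11/95 → 21/95
merge 7/38 + 18/95 → 71/190
merge 1/5 + 39/190 → 77/190
merge 21/95 + 71/190 → 113/190
merge 77/190 + 113/190 → 1
L = 1/10 + 18/95 + 21/95 + 71/190 + 77/190 + 113/190 + 1 = 274/95 ≈ 2.884 bits/symbol.

2.884 bits/symbol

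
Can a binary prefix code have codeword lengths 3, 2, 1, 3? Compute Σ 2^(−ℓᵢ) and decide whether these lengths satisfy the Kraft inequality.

1; yes

With common denominator 2^3 = 8: Σ 2^(−ℓᵢ) = 1/8 + 2/8 + 4/8 + 1/8 = 8/8 = 1.
Kraft's inequality requires Σ ≤ 1; here Σ = 1 ≤ 1, so such a prefix code exists.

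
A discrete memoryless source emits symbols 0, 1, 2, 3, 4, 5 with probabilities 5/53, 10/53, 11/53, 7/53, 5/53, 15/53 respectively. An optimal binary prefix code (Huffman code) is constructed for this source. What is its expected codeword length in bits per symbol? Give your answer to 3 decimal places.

2.509 bits/symbol

Repeatedly combine the two least-probable nodes; the expected code length is the sum of the merged weights.
merge 5/53 + 5/53 → 10/53
merge 7/53 + 10/53 → 17/53
merge 10/53 + 11/53 → 21/53
merge 15/53 + 17/53 → 32/53
merge 21/53 + 32/53 → 1
L = 10/53 + 17/53 + 21/53 + 32/53 + 1 = 133/53 ≈ 2.509 bits/symbol.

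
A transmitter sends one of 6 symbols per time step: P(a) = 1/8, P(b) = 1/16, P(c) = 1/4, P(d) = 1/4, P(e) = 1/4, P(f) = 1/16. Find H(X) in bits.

2.375 bits

Each probability is a power of 1/2, so log₂(1/p) is an integer.
H = Σ p·log₂(1/p) = 1/8·3 + 1/16·4 + 1/4·2 + 1/4·2 + 1/4·2 + 1/16·4 = 2.375 bits.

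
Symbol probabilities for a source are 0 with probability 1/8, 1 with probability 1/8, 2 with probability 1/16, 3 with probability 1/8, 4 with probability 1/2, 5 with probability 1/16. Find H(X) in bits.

2.125 bits

Each probability is a power of 1/2, so log₂(1/p) is an integer.
H = Σ p·log₂(1/p) = 1/8·3 + 1/8·3 + 1/16·4 + 1/8·3 + 1/2·1 + 1/16·4 = 2.125 bits.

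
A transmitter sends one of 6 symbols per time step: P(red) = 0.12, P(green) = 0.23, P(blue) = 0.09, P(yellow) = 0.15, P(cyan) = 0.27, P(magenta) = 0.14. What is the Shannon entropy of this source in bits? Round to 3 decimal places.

2.485 bits

H = −Σ pᵢ log₂ pᵢ.
−0.12·log₂(0.12) = 0.3671
−0.23·log₂(0.23) = 0.4877
−0.09·log₂(0.09) = 0.3127
−0.15·log₂(0.15) = 0.4105
−0.27·log₂(0.27) = 0.5100
−0.14·log₂(0.14) = 0.3971
Sum ≈ 2.4851 → 2.485 bits.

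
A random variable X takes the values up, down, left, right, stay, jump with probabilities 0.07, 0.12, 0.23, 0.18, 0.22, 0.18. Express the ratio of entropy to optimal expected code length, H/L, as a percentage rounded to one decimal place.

97.8%

Entropy H = −Σ p log₂ p ≈ 2.4945 bits.
Huffman merges: 7/100+3/25→19/100; 9/50+9/50→9/25; 19/100+11/50→41/100; 23/100+9/25→59/100; 41/100+59/100→1. L = 51/20 ≈ 2.5500.
Efficiency = H/L = 2.4945/2.5500 = 97.8%.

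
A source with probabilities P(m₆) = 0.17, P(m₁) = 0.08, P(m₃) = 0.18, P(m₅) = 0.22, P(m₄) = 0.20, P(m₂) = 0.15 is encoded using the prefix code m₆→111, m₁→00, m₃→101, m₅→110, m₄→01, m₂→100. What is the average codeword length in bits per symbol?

L̄ = Σ pᵢ·ℓᵢ = 0.17·3 + 0.08·2 + 0.18·3 + 0.22·3 + 0.20·2 + 0.15·3 = 2.72 bits/symbol.

2.72 bits/symbol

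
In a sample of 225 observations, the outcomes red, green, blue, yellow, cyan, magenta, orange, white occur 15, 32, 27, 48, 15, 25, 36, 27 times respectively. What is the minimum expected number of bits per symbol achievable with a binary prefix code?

2.92 bits/symbol

Probabilities are the counts divided by 225.
Repeatedly combine the two least-probable nodes; the expected code length is the sum of the merged weights.
merge 1/15 + 1/15 → 2/15
merge 1/9 + 3/25 → 52/225
merge 3/25 + 2/15 → 19/75
merge 32/225 + 4/25 → 68/225
merge 16/75 + 52/225 → 4/9
merge 19/75 + 68/225 → 5/9
merge 4/9 + 5/9 → 1
L = 2/15 + 52/225 + 19/75 + 68/225 + 4/9 + 5/9 + 1 = 73/25 = 2.92 bits/symbol.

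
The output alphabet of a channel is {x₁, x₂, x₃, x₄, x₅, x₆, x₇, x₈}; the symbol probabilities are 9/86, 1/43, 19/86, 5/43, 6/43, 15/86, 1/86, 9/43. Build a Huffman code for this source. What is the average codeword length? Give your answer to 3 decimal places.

Repeatedly combine the two least-probable nodes; the expected code length is the sum of the merged weights.
merge 1/86 + 1/43 → 3/86
merge 3/86 + 9/86 → 6/43
merge 5/43 + 6/43 → 11/43
merge 6/43 + 15/86 → 27/86
merge 9/43 + 19/86 → 37/86
merge 11/43 + 27/86 → 49/86
merge 37/86 + 49/86 → 1
L = 3/86 + 6/43 + 11/43 + 27/86 + 37/86 + 49/86 + 1 = 118/43 ≈ 2.744 bits/symbol.

2.744 bits/symbol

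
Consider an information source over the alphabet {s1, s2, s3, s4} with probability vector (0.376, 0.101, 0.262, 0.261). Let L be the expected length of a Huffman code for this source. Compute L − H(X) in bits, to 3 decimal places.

0.109 bits

Entropy H = −Σ p log₂ p ≈ 1.8767 bits.
Huffman merges: 101/1000+261/1000→181/500; 131/500+181/500→78/125; 47/125+78/125→1. L = 993/500 ≈ 1.9860.
L − H = 1.9860 − 1.8767 = 0.109 bits.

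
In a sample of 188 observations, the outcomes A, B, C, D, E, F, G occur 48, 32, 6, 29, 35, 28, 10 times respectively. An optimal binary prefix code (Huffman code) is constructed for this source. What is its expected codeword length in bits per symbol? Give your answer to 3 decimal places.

Probabilities are the counts divided by 188.
Repeatedly combine the two least-probable nodes; the expected code length is the sum of the merged weights.
merge 3/94 + 5/94 → 4/47
merge 4/47 + 7/47 → 11/47
merge 29/188 + 8/47 → 61/188
merge 35/188 + 11/47 → 79/188
merge 12/47 + 61/188 → 109/188
merge 79/188 + 109/188 → 1
L = 4/47 + 11/47 + 61/188 + 79/188 + 109/188 + 1 = 497/188 ≈ 2.644 bits/symbol.

2.644 bits/symbol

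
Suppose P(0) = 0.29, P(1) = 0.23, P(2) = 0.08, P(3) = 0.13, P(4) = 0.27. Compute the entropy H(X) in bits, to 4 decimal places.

2.1897 bits

H = −Σ pᵢ log₂ pᵢ.
−0.29·log₂(0.29) = 0.5179
−0.23·log₂(0.23) = 0.4877
−0.08·log₂(0.08) = 0.2915
−0.13·log₂(0.13) = 0.3826
−0.27·log₂(0.27) = 0.5100
Sum ≈ 2.1897 → 2.1897 bits.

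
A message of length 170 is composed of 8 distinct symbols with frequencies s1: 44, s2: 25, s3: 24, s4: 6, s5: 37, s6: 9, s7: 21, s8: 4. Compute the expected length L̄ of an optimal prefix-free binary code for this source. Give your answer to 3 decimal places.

2.694 bits/symbol

Probabilities are the counts divided by 170.
Repeatedly combine the two least-probable nodes; the expected code length is the sum of the merged weights.
merge 2/85 + 3/85 → 1/17
merge 9/170 + 1/17 → 19/170
merge 19/170 + 21/170 → 4/17
merge 12/85 + 5/34 → 49/170
merge 37/170 + 4/17 → 77/170
merge 22/85 + 49/170 → 93/170
merge 77/170 + 93/170 → 1
L = 1/17 + 19/170 + 4/17 + 49/170 + 77/170 + 93/170 + 1 = 229/85 ≈ 2.694 bits/symbol.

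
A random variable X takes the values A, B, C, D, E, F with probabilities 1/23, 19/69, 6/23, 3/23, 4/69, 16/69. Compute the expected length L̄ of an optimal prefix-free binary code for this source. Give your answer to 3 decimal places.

2.333 bits/symbol

Repeatedly combine the two least-probable nodes; the expected code length is the sum of the merged weights.
merge 1/23 + 4/69 → 7/69
merge 7/69 + 3/23 → 16/69
merge 16/69 + 16/69 → 32/69
merge 6/23 + 19/69 → 37/69
merge 32/69 + 37/69 → 1
L = 7/69 + 16/69 + 32/69 + 37/69 + 1 = 7/3 ≈ 2.333 bits/symbol.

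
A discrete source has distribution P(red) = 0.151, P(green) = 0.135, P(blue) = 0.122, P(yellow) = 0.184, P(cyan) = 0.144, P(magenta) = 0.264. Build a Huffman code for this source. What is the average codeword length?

2.552 bits/symbol

Repeatedly combine the two least-probable nodes; the expected code length is the sum of the merged weights.
merge 61/500 + 27/200 → 257/1000
merge 18/125 + 151/1000 → 59/200
merge 23/125 + 257/1000 → 441/1000
merge 33/125 + 59/200 → 559/1000
merge 441/1000 + 559/1000 → 1
L = 257/1000 + 59/200 + 441/1000 + 559/1000 + 1 = 319/125 = 2.552 bits/symbol.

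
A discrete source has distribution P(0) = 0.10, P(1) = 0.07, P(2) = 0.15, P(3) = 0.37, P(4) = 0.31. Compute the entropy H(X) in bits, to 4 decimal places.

H = −Σ pᵢ log₂ pᵢ.
−0.10·log₂(0.10) = 0.3322
−0.07·log₂(0.07) = 0.2686
−0.15·log₂(0.15) = 0.4105
−0.37·log₂(0.37) = 0.5307
−0.31·log₂(0.31) = 0.5238
Sum ≈ 2.0658 → 2.0658 bits.

2.0658 bits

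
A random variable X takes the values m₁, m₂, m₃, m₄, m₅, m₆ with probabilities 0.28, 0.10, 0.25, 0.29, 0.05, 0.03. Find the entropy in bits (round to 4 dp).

H = −Σ pᵢ log₂ pᵢ.
−0.28·log₂(0.28) = 0.5142
−0.10·log₂(0.10) = 0.3322
−0.25·log₂(0.25) = 0.5000
−0.29·log₂(0.29) = 0.5179
−0.05·log₂(0.05) = 0.2161
−0.03·log₂(0.03) = 0.1518
Sum ≈ 2.2322 → 2.2322 bits.

2.2322 bits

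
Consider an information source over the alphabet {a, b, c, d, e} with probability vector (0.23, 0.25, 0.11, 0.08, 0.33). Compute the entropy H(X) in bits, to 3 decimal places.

2.157 bits

H = −Σ pᵢ log₂ pᵢ.
−0.23·log₂(0.23) = 0.4877
−0.25·log₂(0.25) = 0.5000
−0.11·log₂(0.11) = 0.3503
−0.08·log₂(0.08) = 0.2915
−0.33·log₂(0.33) = 0.5278
Sum ≈ 2.1573 → 2.157 bits.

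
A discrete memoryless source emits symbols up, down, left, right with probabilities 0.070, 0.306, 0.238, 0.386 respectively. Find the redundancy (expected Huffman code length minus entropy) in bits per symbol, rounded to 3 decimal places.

Entropy H = −Σ p log₂ p ≈ 1.8143 bits.
Huffman merges: 7/100+119/500→77/250; 153/500+77/250→307/500; 193/500+307/500→1. L = 961/500 ≈ 1.9220.
L − H = 1.9220 − 1.8143 = 0.108 bits.

0.108 bits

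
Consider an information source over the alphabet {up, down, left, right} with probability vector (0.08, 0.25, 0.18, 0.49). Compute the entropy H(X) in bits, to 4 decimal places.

1.7411 bits

H = −Σ pᵢ log₂ pᵢ.
−0.08·log₂(0.08) = 0.2915
−0.25·log₂(0.25) = 0.5000
−0.18·log₂(0.18) = 0.4453
−0.49·log₂(0.49) = 0.5043
Sum ≈ 1.7411 → 1.7411 bits.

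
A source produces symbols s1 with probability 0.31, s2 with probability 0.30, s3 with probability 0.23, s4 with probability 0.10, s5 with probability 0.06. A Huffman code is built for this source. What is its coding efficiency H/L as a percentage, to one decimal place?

Entropy H = −Σ p log₂ p ≈ 2.1083 bits.
Huffman merges: 3/50+1/10→4/25; 4/25+23/100→39/100; 3/10+31/100→61/100; 39/100+61/100→1. L = 54/25 ≈ 2.1600.
Efficiency = H/L = 2.1083/2.1600 = 97.6%.

97.6%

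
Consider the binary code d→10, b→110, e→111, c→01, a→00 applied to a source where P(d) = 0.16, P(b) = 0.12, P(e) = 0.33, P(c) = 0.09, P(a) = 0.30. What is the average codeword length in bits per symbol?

2.45 bits/symbol

L̄ = Σ pᵢ·ℓᵢ = 0.16·2 + 0.12·3 + 0.33·3 + 0.09·2 + 0.30·2 = 2.45 bits/symbol.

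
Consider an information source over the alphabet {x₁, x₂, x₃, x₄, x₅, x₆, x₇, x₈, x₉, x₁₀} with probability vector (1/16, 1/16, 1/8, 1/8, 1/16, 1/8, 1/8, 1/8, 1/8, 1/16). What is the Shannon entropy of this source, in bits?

Each probability is a power of 1/2, so log₂(1/p) is an integer.
H = Σ p·log₂(1/p) = 1/16·4 + 1/16·4 + 1/8·3 + 1/8·3 + 1/16·4 + 1/8·3 + 1/8·3 + 1/8·3 + 1/8·3 + 1/16·4 = 3.25 bits.

3.25 bits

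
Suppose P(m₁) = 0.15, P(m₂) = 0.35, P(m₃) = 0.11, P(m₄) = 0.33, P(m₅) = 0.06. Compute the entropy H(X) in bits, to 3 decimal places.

2.062 bits

H = −Σ pᵢ log₂ pᵢ.
−0.15·log₂(0.15) = 0.4105
−0.35·log₂(0.35) = 0.5301
−0.11·log₂(0.11) = 0.3503
−0.33·log₂(0.33) = 0.5278
−0.06·log₂(0.06) = 0.2435
Sum ≈ 2.0623 → 2.062 bits.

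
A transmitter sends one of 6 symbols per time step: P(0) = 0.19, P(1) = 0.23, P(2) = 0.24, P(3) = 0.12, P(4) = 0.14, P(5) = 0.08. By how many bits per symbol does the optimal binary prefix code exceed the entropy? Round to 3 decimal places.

0.037 bits

Entropy H = −Σ p log₂ p ≈ 2.4927 bits.
Huffman merges: 2/25+3/25→1/5; 7/50+19/100→33/100; 1/5+23/100→43/100; 6/25+33/100→57/100; 43/100+57/100→1. L = 253/100 ≈ 2.5300.
L − H = 2.5300 − 2.4927 = 0.037 bits.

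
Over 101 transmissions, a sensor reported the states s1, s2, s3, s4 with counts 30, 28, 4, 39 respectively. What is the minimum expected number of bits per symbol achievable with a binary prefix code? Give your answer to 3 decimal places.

1.931 bits/symbol

Probabilities are the counts divided by 101.
Repeatedly combine the two least-probable nodes; the expected code length is the sum of the merged weights.
merge 4/101 + 28/101 → 32/101
merge 30/101 + 32/101 → 62/101
merge 39/101 + 62/101 → 1
L = 32/101 + 62/101 + 1 = 195/101 ≈ 1.931 bits/symbol.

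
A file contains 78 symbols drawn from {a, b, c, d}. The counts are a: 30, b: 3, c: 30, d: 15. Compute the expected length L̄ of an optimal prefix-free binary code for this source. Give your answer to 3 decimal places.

1.846 bits/symbol

Probabilities are the counts divided by 78.
Repeatedly combine the two least-probable nodes; the expected code length is the sum of the merged weights.
merge 1/26 + 5/26 → 3/13
merge 3/13 + 5/13 → 8/13
merge 5/13 + 8/13 → 1
L = 3/13 + 8/13 + 1 = 24/13 ≈ 1.846 bits/symbol.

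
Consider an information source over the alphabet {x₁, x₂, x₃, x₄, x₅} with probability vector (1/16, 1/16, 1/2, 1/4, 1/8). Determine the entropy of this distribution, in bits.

Each probability is a power of 1/2, so log₂(1/p) is an integer.
H = Σ p·log₂(1/p) = 1/16·4 + 1/16·4 + 1/2·1 + 1/4·2 + 1/8·3 = 1.875 bits.

1.875 bits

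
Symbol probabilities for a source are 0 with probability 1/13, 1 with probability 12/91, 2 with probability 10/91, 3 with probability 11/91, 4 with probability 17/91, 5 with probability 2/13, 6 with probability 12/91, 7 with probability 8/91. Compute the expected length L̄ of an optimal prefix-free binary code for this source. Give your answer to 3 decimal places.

2.978 bits/symbol

Repeatedly combine the two least-probable nodes; the expected code length is the sum of the merged weights.
merge 1/13 + 8/91 → 15/91
merge 10/91 + 11/91 → 3/13
merge 12/91 + 12/91 → 24/91
merge 2/13 + 15/91 → 29/91
merge 17/91 + 3/13 → 38/91
merge 24/91 + 29/91 → 53/91
merge 38/91 + 53/91 → 1
L = 15/91 + 3/13 + 24/91 + 29/91 + 38/91 + 53/91 + 1 = 271/91 ≈ 2.978 bits/symbol.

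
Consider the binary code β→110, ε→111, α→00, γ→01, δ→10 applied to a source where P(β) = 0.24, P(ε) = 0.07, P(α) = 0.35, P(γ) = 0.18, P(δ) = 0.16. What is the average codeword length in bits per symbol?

2.31 bits/symbol

L̄ = Σ pᵢ·ℓᵢ = 0.24·3 + 0.07·3 + 0.35·2 + 0.18·2 + 0.16·2 = 2.31 bits/symbol.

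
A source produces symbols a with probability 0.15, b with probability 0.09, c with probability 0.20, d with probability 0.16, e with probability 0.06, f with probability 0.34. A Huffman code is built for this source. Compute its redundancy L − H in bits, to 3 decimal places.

Entropy H = −Σ p log₂ p ≈ 2.3833 bits.
Huffman merges: 3/50+9/100→3/20; 3/20+3/20→3/10; 4/25+1/5→9/25; 3/10+17/50→16/25; 9/25+16/25→1. L = 49/20 ≈ 2.4500.
L − H = 2.4500 − 2.3833 = 0.067 bits.

0.067 bits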